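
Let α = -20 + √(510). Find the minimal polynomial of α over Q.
m_α(x) = x^2 + 40x - 110

From α + 20 = √(510), squaring gives (α + 20)^2 = 510, i.e. α^2 + 40α + 400 = 510, so α^2 + 40α - 110 = 0. The discriminant of x^2 + 40x - 110 is (40)^2 - 4·(-110) = 1600 + 440 = 2040, and 4·(510) is not a perfect square in Q since 510 is squarefree and ≠ 1. Hence x^2 + 40x - 110 is irreducible over Q and is the minimal polynomial of α.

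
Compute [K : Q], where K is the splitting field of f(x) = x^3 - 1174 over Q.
[K : Q] = 6

The roots of x^3 - 1174 are ∛1174, ω∛1174, ω^2∛1174 where ω = e^(2πi/3) is a primitive cube root of unity, so K = Q(∛1174, ω). Now [Q(∛1174):Q] = 3 (since 1174 is not a perfect cube, x^3 - 1174 is irreducible) and [Q(ω):Q] = 2. Both 2 and 3 divide [K:Q], and [K:Q] ≤ 3·2 = 6, so [K:Q] = 6. (Equivalently: Q(∛1174) ⊂ R but ω ∉ R, so [K : Q(∛1174)] = 2.)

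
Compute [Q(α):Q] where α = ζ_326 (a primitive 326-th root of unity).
[Q(α):Q] = 162

The minimal polynomial of ζ_326 over Q is the 326-th cyclotomic polynomial Φ_326(x), which is irreducible over Q and has degree φ(326) = 162. Hence [Q(α):Q] = φ(326) = 162.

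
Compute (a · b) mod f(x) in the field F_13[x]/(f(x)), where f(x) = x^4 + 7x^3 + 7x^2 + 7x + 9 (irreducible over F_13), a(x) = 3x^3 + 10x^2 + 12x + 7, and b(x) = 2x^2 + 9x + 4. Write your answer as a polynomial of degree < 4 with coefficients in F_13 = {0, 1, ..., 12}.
a · b ≡ 10x^3 + 7x^2 + 9x + 9 (mod f(x))

Multiply in F_13[x]: a(x)·b(x) = (3x^3 + 10x^2 + 12x + 7)·(2x^2 + 9x + 4) = 6x^5 + 8x^4 + 9x^3 + 6x^2 + 7x + 2. This has degree ≥ 4, so divide by f(x) over F_13: 6x^5 + 8x^4 + 9x^3 + 6x^2 + 7x + 2 = (6x + 5)·(x^4 + 7x^3 + 7x^2 + 7x + 9) + (10x^3 + 7x^2 + 9x + 9). Hence a·b ≡ 10x^3 + 7x^2 + 9x + 9 (mod f). (F_13[x]/(f) is a field with 13^4 = 28561 elements since f is irreducible of degree 4.)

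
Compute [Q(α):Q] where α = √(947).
[Q(α):Q] = 2

[Q(α):Q] equals the degree of the minimal polynomial of α. Here α^2 = 947 and x^2 - 947 is irreducible (d = 947 is squarefree, ≠ 1, hence not a square), so deg(m_α) = 2. Thus [Q(α):Q] = 2.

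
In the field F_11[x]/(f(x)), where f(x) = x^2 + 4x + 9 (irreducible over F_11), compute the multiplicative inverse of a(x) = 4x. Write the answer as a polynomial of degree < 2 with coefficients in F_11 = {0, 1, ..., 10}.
a(x)^(-1) ≡ 7x + 6 (mod f(x))

Since f is irreducible over F_11, F_11[x]/(f) is a field and a(x) ≠ 0 has an inverse. Apply the extended Euclidean algorithm to f(x) and a(x) in F_11[x]: f(x) = (3x + 1)·a(x) + (9). The last nonzero remainder is the constant 9 = gcd(f, a) in F_11. Back-substituting through the division chain expresses 9 = s(x)·a(x) + t(x)·f(x) with s(x) ≡ 8x + 10 (mod f), so (8x + 10)·a(x) ≡ 9 (mod f). Multiplying by 9^(-1) ≡ 5 in F_11 gives a(x)^(-1) ≡ 5·(8x + 10) ≡ 7x + 6 (mod f). Check: (4x)·(7x + 6) = 6x^2 + 2x ≡ 1 (mod x^2 + 4x + 9).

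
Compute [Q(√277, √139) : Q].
[Q(√277, √139) : Q] = 4

[Q(√277):Q] = 2 (min poly x^2 - 277, irreducible since 277 is squarefree > 1). For the top step, suppose √139 ∈ Q(√277), say √139 = c + d√277 with c, d ∈ Q. Squaring: 139 = c^2 + 277d^2 + 2cd√277. Since √277 ∉ Q this forces 2cd = 0. If d = 0 then √139 = c ∈ Q, contradicting 139 squarefree > 1. If c = 0 then 139 = 277d^2, so 277·139 = (277d)^2 is a perfect square in Q — but 277·139 = 38503 is not a perfect square (since 277 and 139 are distinct squarefree integers). Contradiction. Hence √139 ∉ Q(√277), so x^2 - 139 stays irreducible over Q(√277) and [Q(√277, √139) : Q(√277)] = 2. By the tower law, [Q(√277, √139) : Q] = 2 · 2 = 4.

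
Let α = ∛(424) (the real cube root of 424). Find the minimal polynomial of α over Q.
m_α(x) = x^3 - 424

α satisfies α^3 = 424, so x^3 - 424 annihilates α. By the rational root test, a rational root p/q (in lowest terms) of x^3 - 424 would satisfy p^3 = 424 q^3, forcing q = 1 and p^3 = 424; but 424 is not a perfect cube, contradiction. A monic cubic over Q with no rational root is irreducible (any nontrivial factorization would include a linear factor). Hence x^3 - 424 is the minimal polynomial of α, and in particular [Q(α):Q] = 3.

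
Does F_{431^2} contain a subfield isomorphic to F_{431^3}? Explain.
No: F_{431^3} is not a subfield of F_{431^2}

F_{p^m} embeds in F_{p^n} iff m | n. Here 3 ∤ 2 (since 2 = 0·3 + 2 with remainder 2 ≠ 0), so F_{431^3} is not a subfield of F_{431^2}. Equivalently: if it were, the tower law would give 3 = [F_{431^3}:F_431] dividing [F_{431^2}:F_431] = 2, contradiction.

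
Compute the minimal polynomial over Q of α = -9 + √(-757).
m_α(x) = x^2 + 18x + 838

From α + 9 = √(-757), squaring gives (α + 9)^2 = -757, i.e. α^2 + 18α + 81 = -757, so α^2 + 18α + 838 = 0. The discriminant of x^2 + 18x + 838 is (18)^2 - 4·(838) = 324 - 3352 = -3028, and 4·(-757) is not a perfect square in Q since -757 is squarefree and ≠ 1. Hence x^2 + 18x + 838 is irreducible over Q and is the minimal polynomial of α.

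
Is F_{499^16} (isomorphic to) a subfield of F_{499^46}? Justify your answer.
No: F_{499^16} is not a subfield of F_{499^46}

F_{p^m} embeds in F_{p^n} iff m | n. Here 16 ∤ 46 (since 46 = 2·16 + 14 with remainder 14 ≠ 0), so F_{499^16} is not a subfield of F_{499^46}. Equivalently: if it were, the tower law would give 16 = [F_{499^16}:F_499] dividing [F_{499^46}:F_499] = 46, contradiction.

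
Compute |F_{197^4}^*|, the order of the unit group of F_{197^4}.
|F_{197^4}^*| = 1506138480

F_{197^4} has 197^4 = 1506138481 elements; its multiplicative group consists of all nonzero elements, so |F_{197^4}^*| = 1506138481 - 1 = 1506138480. (It is cyclic since any finite subgroup of the multiplicative group of a field is cyclic.)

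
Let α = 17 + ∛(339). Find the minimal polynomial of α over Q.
m_α(x) = x^3 - 51x^2 + 867x - 5252

Set β = α - 17 = ∛(339), so β^3 = 339. Then (α - 17)^3 - 339 = 0, i.e. α is a root of g(x) = (x - 17)^3 - 339 = x^3 - 51x^2 + 867x - 5252. Since g(x) = h(x - 17) where h(x) = x^3 - 339, and h is irreducible over Q (because 339 is not a perfect cube, so h has no rational root, and a monic cubic with no rational root is irreducible), g is also irreducible (irreducibility is preserved under the substitution x → x - 17). Hence m_α(x) = x^3 - 51x^2 + 867x - 5252.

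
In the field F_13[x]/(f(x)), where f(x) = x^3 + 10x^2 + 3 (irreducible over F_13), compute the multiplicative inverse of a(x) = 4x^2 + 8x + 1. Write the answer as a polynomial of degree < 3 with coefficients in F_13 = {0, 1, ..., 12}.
a(x)^(-1) ≡ 3x + 11 (mod f(x))

Since f is irreducible over F_13, F_13[x]/(f) is a field and a(x) ≠ 0 has an inverse. Apply the extended Euclidean algorithm to f(x) and a(x) in F_13[x]: f(x) = (10x + 2)·a(x) + (1). The last nonzero remainder is the constant 1 = gcd(f, a) in F_13. Back-substituting through the division chain expresses 1 = s(x)·a(x) + t(x)·f(x) with s(x) ≡ 3x + 11 (mod f), so a(x)^(-1) ≡ s(x) = 3x + 11 (mod f). Check: (4x^2 + 8x + 1)·(3x + 11) = 12x^3 + 3x^2 + 11 ≡ 1 (mod x^3 + 10x^2 + 3).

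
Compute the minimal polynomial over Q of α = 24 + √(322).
m_α(x) = x^2 - 48x + 254

From α - 24 = √(322), squaring gives (α - 24)^2 = 322, i.e. α^2 - 48α + 576 = 322, so α^2 - 48α + 254 = 0. The discriminant of x^2 - 48x + 254 is (-48)^2 - 4·(254) = 2304 - 1016 = 1288, and 4·(322) is not a perfect square in Q since 322 is squarefree and ≠ 1. Hence x^2 - 48x + 254 is irreducible over Q and is the minimal polynomial of α.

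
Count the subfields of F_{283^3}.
F_{283^3} has 2 subfields

The subfields of F_{p^n} are exactly the fields F_{p^d} for d | n (each is the fixed field of the unique index-d subgroup of Gal(F_{p^n}/F_p) ≅ Z/nZ). The divisors of n = 3 are {1, 3}, giving 2 subfields: F_{283^1}, F_{283^3}.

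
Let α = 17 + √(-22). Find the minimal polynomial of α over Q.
m_α(x) = x^2 - 34x + 311

From α - 17 = √(-22), squaring gives (α - 17)^2 = -22, i.e. α^2 - 34α + 289 = -22, so α^2 - 34α + 311 = 0. The discriminant of x^2 - 34x + 311 is (-34)^2 - 4·(311) = 1156 - 1244 = -88, and 4·(-22) is not a perfect square in Q since -22 is squarefree and ≠ 1. Hence x^2 - 34x + 311 is irreducible over Q and is the minimal polynomial of α.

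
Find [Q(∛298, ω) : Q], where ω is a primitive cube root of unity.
[Q(∛298, ω) : Q] = 6

[Q(∛298):Q] = 3 (min poly x^3 - 298, irreducible since 298 is not a perfect cube). [Q(ω):Q] = 2 (min poly x^2 + x + 1). Since Q(∛298) ⊂ R and ω ∉ R, we have ω ∉ Q(∛298), so x^2 + x + 1 remains irreducible over Q(∛298) and [Q(∛298, ω) : Q(∛298)] = 2. By the tower law, [Q(∛298, ω) : Q] = 3 · 2 = 6. (In fact Q(∛298, ω) is the splitting field of x^3 - 298 over Q.)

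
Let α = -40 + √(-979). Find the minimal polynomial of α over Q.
m_α(x) = x^2 + 80x + 2579

From α + 40 = √(-979), squaring gives (α + 40)^2 = -979, i.e. α^2 + 80α + 1600 = -979, so α^2 + 80α + 2579 = 0. The discriminant of x^2 + 80x + 2579 is (80)^2 - 4·(2579) = 6400 - 10316 = -3916, and 4·(-979) is not a perfect square in Q since -979 is squarefree and ≠ 1. Hence x^2 + 80x + 2579 is irreducible over Q and is the minimal polynomial of α.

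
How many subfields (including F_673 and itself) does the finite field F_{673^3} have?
F_{673^3} has 2 subfields

The subfields of F_{p^n} are exactly the fields F_{p^d} for d | n (each is the fixed field of the unique index-d subgroup of Gal(F_{p^n}/F_p) ≅ Z/nZ). The divisors of n = 3 are {1, 3}, giving 2 subfields: F_{673^1}, F_{673^3}.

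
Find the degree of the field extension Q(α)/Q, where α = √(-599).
[Q(α):Q] = 2

[Q(α):Q] equals the degree of the minimal polynomial of α. Here α^2 = -599 and x^2 + 599 is irreducible (d = -599 is squarefree, ≠ 1, hence not a square), so deg(m_α) = 2. Thus [Q(α):Q] = 2.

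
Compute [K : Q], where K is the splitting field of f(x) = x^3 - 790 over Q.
[K : Q] = 6

The roots of x^3 - 790 are ∛790, ω∛790, ω^2∛790 where ω = e^(2πi/3) is a primitive cube root of unity, so K = Q(∛790, ω). Now [Q(∛790):Q] = 3 (since 790 is not a perfect cube, x^3 - 790 is irreducible) and [Q(ω):Q] = 2. Both 2 and 3 divide [K:Q], and [K:Q] ≤ 3·2 = 6, so [K:Q] = 6. (Equivalently: Q(∛790) ⊂ R but ω ∉ R, so [K : Q(∛790)] = 2.)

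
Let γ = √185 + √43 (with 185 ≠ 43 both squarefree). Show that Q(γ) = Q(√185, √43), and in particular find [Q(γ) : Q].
[Q(γ) : Q] = 4 (equivalently, Q(γ) = Q(√185, √43))

Obviously Q(γ) ⊆ Q(√185, √43), and [Q(√185, √43):Q] = 4 (since 185, 43 are distinct squarefree integers > 1 with 7955 not a perfect square). To show equality we compute the minimal polynomial of γ. From γ = √185 + √43: γ^2 = 185 + 2√(7955) + 43 = 228 + 2√(7955), so γ^2 - 228 = 2√(7955); squaring, (γ^2 - 228)^2 = 4·7955, i.e. γ^4 - 456γ^2 + 51984 - 31820 = 0, i.e. γ^4 - 456γ^2 + 20164 = 0. So γ is a root of x^4 - 456x^2 + 20164. This polynomial is irreducible over Q: it has no rational root (each ±√185 ± √43 is irrational), and any factorization into two quadratics over Q would force √(7955) ∈ Q (pairing opposite roots) or √185, √43 ∈ Q (other pairings), all impossible. Hence [Q(γ):Q] = 4 = [Q(√185, √43):Q], so Q(γ) = Q(√185, √43).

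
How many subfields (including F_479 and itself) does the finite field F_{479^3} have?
F_{479^3} has 2 subfields

The subfields of F_{p^n} are exactly the fields F_{p^d} for d | n (each is the fixed field of the unique index-d subgroup of Gal(F_{p^n}/F_p) ≅ Z/nZ). The divisors of n = 3 are {1, 3}, giving 2 subfields: F_{479^1}, F_{479^3}.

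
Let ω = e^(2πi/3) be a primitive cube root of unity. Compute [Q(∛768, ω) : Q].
[Q(∛768, ω) : Q] = 6

[Q(∛768):Q] = 3 (min poly x^3 - 768, irreducible since 768 is not a perfect cube). [Q(ω):Q] = 2 (min poly x^2 + x + 1). Since Q(∛768) ⊂ R and ω ∉ R, we have ω ∉ Q(∛768), so x^2 + x + 1 remains irreducible over Q(∛768) and [Q(∛768, ω) : Q(∛768)] = 2. By the tower law, [Q(∛768, ω) : Q] = 3 · 2 = 6. (In fact Q(∛768, ω) is the splitting field of x^3 - 768 over Q.)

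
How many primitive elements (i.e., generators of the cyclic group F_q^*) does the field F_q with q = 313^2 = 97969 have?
There are φ(97968) = 29952 primitive elements

F_q^* is cyclic of order q - 1 = 97968. A cyclic group of order m has exactly φ(m) generators. Here m = 97968 = 2^4 · 3 · 13 · 157, so the number of primitive elements is φ(97968) = 29952.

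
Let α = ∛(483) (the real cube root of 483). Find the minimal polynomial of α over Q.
m_α(x) = x^3 - 483

α satisfies α^3 = 483, so x^3 - 483 annihilates α. By the rational root test, a rational root p/q (in lowest terms) of x^3 - 483 would satisfy p^3 = 483 q^3, forcing q = 1 and p^3 = 483; but 483 is not a perfect cube, contradiction. A monic cubic over Q with no rational root is irreducible (any nontrivial factorization would include a linear factor). Hence x^3 - 483 is the minimal polynomial of α, and in particular [Q(α):Q] = 3.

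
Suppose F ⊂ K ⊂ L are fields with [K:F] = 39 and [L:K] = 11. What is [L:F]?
[L:F] = 429

The tower law says that for any tower of field extensions F ⊂ K ⊂ L with finite degrees, [L:F] = [L:K] · [K:F]. Here this gives [L:F] = 11 · 39 = 429.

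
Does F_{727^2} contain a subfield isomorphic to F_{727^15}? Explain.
No: F_{727^15} is not a subfield of F_{727^2}

F_{p^m} embeds in F_{p^n} iff m | n. Here 15 ∤ 2 (since 2 = 0·15 + 2 with remainder 2 ≠ 0), so F_{727^15} is not a subfield of F_{727^2}. Equivalently: if it were, the tower law would give 15 = [F_{727^15}:F_727] dividing [F_{727^2}:F_727] = 2, contradiction.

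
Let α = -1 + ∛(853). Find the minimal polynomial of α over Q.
m_α(x) = x^3 + 3x^2 + 3x - 852

Set β = α + 1 = ∛(853), so β^3 = 853. Then (α + 1)^3 - 853 = 0, i.e. α is a root of g(x) = (x + 1)^3 - 853 = x^3 + 3x^2 + 3x - 852. Since g(x) = h(x + 1) where h(x) = x^3 - 853, and h is irreducible over Q (because 853 is not a perfect cube, so h has no rational root, and a monic cubic with no rational root is irreducible), g is also irreducible (irreducibility is preserved under the substitution x → x + 1). Hence m_α(x) = x^3 + 3x^2 + 3x - 852.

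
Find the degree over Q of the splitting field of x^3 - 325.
[K : Q] = 6

The roots of x^3 - 325 are ∛325, ω∛325, ω^2∛325 where ω = e^(2πi/3) is a primitive cube root of unity, so K = Q(∛325, ω). Now [Q(∛325):Q] = 3 (since 325 is not a perfect cube, x^3 - 325 is irreducible) and [Q(ω):Q] = 2. Both 2 and 3 divide [K:Q], and [K:Q] ≤ 3·2 = 6, so [K:Q] = 6. (Equivalently: Q(∛325) ⊂ R but ω ∉ R, so [K : Q(∛325)] = 2.)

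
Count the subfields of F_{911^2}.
F_{911^2} has 2 subfields

The subfields of F_{p^n} are exactly the fields F_{p^d} for d | n (each is the fixed field of the unique index-d subgroup of Gal(F_{p^n}/F_p) ≅ Z/nZ). The divisors of n = 2 are {1, 2}, giving 2 subfields: F_{911^1}, F_{911^2}.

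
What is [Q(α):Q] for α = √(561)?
[Q(α):Q] = 2

[Q(α):Q] equals the degree of the minimal polynomial of α. Here α^2 = 561 and x^2 - 561 is irreducible (d = 561 is squarefree, ≠ 1, hence not a square), so deg(m_α) = 2. Thus [Q(α):Q] = 2.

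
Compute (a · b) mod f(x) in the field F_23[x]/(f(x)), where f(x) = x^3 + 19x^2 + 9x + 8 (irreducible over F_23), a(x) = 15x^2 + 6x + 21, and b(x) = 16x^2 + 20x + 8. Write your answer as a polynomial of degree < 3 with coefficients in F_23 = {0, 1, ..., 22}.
a · b ≡ 22x^2 + 6x + 15 (mod f(x))

Multiply in F_23[x]: a(x)·b(x) = (15x^2 + 6x + 21)·(16x^2 + 20x + 8) = 10x^4 + 5x^3 + x^2 + 8x + 7. This has degree ≥ 3, so divide by f(x) over F_23: 10x^4 + 5x^3 + x^2 + 8x + 7 = (10x + 22)·(x^3 + 19x^2 + 9x + 8) + (22x^2 + 6x + 15). Hence a·b ≡ 22x^2 + 6x + 15 (mod f). (F_23[x]/(f) is a field with 23^3 = 12167 elements since f is irreducible of degree 3.)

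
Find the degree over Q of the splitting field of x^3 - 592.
[K : Q] = 6

The roots of x^3 - 592 are ∛592, ω∛592, ω^2∛592 where ω = e^(2πi/3) is a primitive cube root of unity, so K = Q(∛592, ω). Now [Q(∛592):Q] = 3 (since 592 is not a perfect cube, x^3 - 592 is irreducible) and [Q(ω):Q] = 2. Both 2 and 3 divide [K:Q], and [K:Q] ≤ 3·2 = 6, so [K:Q] = 6. (Equivalently: Q(∛592) ⊂ R but ω ∉ R, so [K : Q(∛592)] = 2.)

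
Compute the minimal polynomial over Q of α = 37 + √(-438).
m_α(x) = x^2 - 74x + 1807

From α - 37 = √(-438), squaring gives (α - 37)^2 = -438, i.e. α^2 - 74α + 1369 = -438, so α^2 - 74α + 1807 = 0. The discriminant of x^2 - 74x + 1807 is (-74)^2 - 4·(1807) = 5476 - 7228 = -1752, and 4·(-438) is not a perfect square in Q since -438 is squarefree and ≠ 1. Hence x^2 - 74x + 1807 is irreducible over Q and is the minimal polynomial of α.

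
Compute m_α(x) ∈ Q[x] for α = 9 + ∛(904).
m_α(x) = x^3 - 27x^2 + 243x - 1633

Set β = α - 9 = ∛(904), so β^3 = 904. Then (α - 9)^3 - 904 = 0, i.e. α is a root of g(x) = (x - 9)^3 - 904 = x^3 - 27x^2 + 243x - 1633. Since g(x) = h(x - 9) where h(x) = x^3 - 904, and h is irreducible over Q (because 904 is not a perfect cube, so h has no rational root, and a monic cubic with no rational root is irreducible), g is also irreducible (irreducibility is preserved under the substitution x → x - 9). Hence m_α(x) = x^3 - 27x^2 + 243x - 1633.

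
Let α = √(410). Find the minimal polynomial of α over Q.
m_α(x) = x^2 - 410

α satisfies α^2 - 410 = 0, so x^2 - 410 annihilates α. Since d = 410 is squarefree and ≠ 1, it is not a perfect square in Q, so x^2 - 410 has no rational root and is therefore irreducible over Q (a degree-2 polynomial over a field is irreducible iff it has no root). Hence m_α(x) = x^2 - 410.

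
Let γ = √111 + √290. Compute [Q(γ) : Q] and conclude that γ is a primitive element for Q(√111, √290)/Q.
[Q(γ) : Q] = 4 (equivalently, Q(γ) = Q(√111, √290))

Obviously Q(γ) ⊆ Q(√111, √290), and [Q(√111, √290):Q] = 4 (since 111, 290 are distinct squarefree integers > 1 with 32190 not a perfect square). To show equality we compute the minimal polynomial of γ. From γ = √111 + √290: γ^2 = 111 + 2√(32190) + 290 = 401 + 2√(32190), so γ^2 - 401 = 2√(32190); squaring, (γ^2 - 401)^2 = 4·32190, i.e. γ^4 - 802γ^2 + 160801 - 128760 = 0, i.e. γ^4 - 802γ^2 + 32041 = 0. So γ is a root of x^4 - 802x^2 + 32041. This polynomial is irreducible over Q: it has no rational root (each ±√111 ± √290 is irrational), and any factorization into two quadratics over Q would force √(32190) ∈ Q (pairing opposite roots) or √111, √290 ∈ Q (other pairings), all impossible. Hence [Q(γ):Q] = 4 = [Q(√111, √290):Q], so Q(γ) = Q(√111, √290).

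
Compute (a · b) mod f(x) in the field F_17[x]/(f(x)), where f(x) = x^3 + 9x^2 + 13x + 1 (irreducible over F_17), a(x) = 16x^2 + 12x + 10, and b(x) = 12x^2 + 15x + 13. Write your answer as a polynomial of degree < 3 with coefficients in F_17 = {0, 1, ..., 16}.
a · b ≡ 10x^2 + 8x + 12 (mod f(x))

Multiply in F_17[x]: a(x)·b(x) = (16x^2 + 12x + 10)·(12x^2 + 15x + 13) = 5x^4 + 10x^3 + 15x^2 + 11. This has degree ≥ 3, so divide by f(x) over F_17: 5x^4 + 10x^3 + 15x^2 + 11 = (5x + 16)·(x^3 + 9x^2 + 13x + 1) + (10x^2 + 8x + 12). Hence a·b ≡ 10x^2 + 8x + 12 (mod f). (F_17[x]/(f) is a field with 17^3 = 4913 elements since f is irreducible of degree 3.)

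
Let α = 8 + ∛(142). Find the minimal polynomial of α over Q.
m_α(x) = x^3 - 24x^2 + 192x - 654

Set β = α - 8 = ∛(142), so β^3 = 142. Then (α - 8)^3 - 142 = 0, i.e. α is a root of g(x) = (x - 8)^3 - 142 = x^3 - 24x^2 + 192x - 654. Since g(x) = h(x - 8) where h(x) = x^3 - 142, and h is irreducible over Q (because 142 is not a perfect cube, so h has no rational root, and a monic cubic with no rational root is irreducible), g is also irreducible (irreducibility is preserved under the substitution x → x - 8). Hence m_α(x) = x^3 - 24x^2 + 192x - 654.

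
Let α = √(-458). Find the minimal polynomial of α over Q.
m_α(x) = x^2 + 458

α satisfies α^2 + 458 = 0, so x^2 + 458 annihilates α. Since d = -458 is squarefree and ≠ 1, it is not a perfect square in Q, so x^2 + 458 has no rational root and is therefore irreducible over Q (a degree-2 polynomial over a field is irreducible iff it has no root). Hence m_α(x) = x^2 + 458.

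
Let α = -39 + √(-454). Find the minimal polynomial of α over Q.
m_α(x) = x^2 + 78x + 1975

From α + 39 = √(-454), squaring gives (α + 39)^2 = -454, i.e. α^2 + 78α + 1521 = -454, so α^2 + 78α + 1975 = 0. The discriminant of x^2 + 78x + 1975 is (78)^2 - 4·(1975) = 6084 - 7900 = -1816, and 4·(-454) is not a perfect square in Q since -454 is squarefree and ≠ 1. Hence x^2 + 78x + 1975 is irreducible over Q and is the minimal polynomial of α.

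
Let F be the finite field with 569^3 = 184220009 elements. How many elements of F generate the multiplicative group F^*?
There are φ(184220008) = 77827680 primitive elements

F_q^* is cyclic of order q - 1 = 184220008. A cyclic group of order m has exactly φ(m) generators. Here m = 184220008 = 2^3 · 7^2 · 71 · 6619, so the number of primitive elements is φ(184220008) = 77827680.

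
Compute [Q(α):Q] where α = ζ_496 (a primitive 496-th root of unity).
[Q(α):Q] = 240

The minimal polynomial of ζ_496 over Q is the 496-th cyclotomic polynomial Φ_496(x), which is irreducible over Q and has degree φ(496) = 240. Hence [Q(α):Q] = φ(496) = 240.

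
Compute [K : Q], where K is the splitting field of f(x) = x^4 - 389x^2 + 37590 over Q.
[K : Q] = 4

Solving the quadratic in x^2: x^2 = (389 ± √(389^2 - 4·37590))/2 = (389 ± √961)/2 = (389 ± 31)/2, giving x^2 = 210 or x^2 = 179. So f(x) = (x^2 - 210)(x^2 - 179) and the roots of f are ±√210, ±√179. Hence the splitting field is K = Q(√210, √179). Since 210 and 179 are distinct squarefree integers > 1, their product 37590 is not a perfect square, so √179 ∉ Q(√210). By the tower law [K:Q] = [Q(√210,√179):Q(√210)] · [Q(√210):Q] = 2 · 2 = 4.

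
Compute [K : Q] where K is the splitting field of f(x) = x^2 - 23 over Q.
[K : Q] = 2

f(x) = x^2 - 23 factors as (x - √23)(x + √23). The splitting field is K = Q(√23). Since 23 is squarefree and > 1, it is not a perfect square, so x^2 - 23 is irreducible over Q and [Q(√23) : Q] = 2. Hence [K : Q] = 2.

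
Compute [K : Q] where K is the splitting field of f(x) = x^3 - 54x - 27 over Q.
[K : Q] = 6

By the rational root test, any rational root of the monic integer polynomial f(x) = x^3 - 54x - 27 must be an integer dividing the constant term -27, i.e. one of ±{1, 3, 9, 27}. Evaluating: f(1) = -80, f(-1) = 26, f(3) = -162, f(-3) = 108, f(9) = 216, f(-9) = -270, f(27) = 18198, f(-27) = -18252; none is 0, so f has no rational root and is therefore irreducible over Q (a cubic with no linear factor over a field is irreducible). For an irreducible cubic, the Galois group is A_3 or S_3 according as the discriminant disc(f) = -4a^3 - 27b^2 = -4·(-54)^3 - 27·(-27)^2 = 610173 is or is not a square in Q. Here disc(f) = 610173 is not a perfect square in Q, so the Galois group of f over Q is not contained in A_3 and must be all of S_3. The splitting field has degree |S_3| = 6 over Q, so [K : Q] = 6.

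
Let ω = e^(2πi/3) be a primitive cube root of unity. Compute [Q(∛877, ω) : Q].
[Q(∛877, ω) : Q] = 6

[Q(∛877):Q] = 3 (min poly x^3 - 877, irreducible since 877 is not a perfect cube). [Q(ω):Q] = 2 (min poly x^2 + x + 1). Since Q(∛877) ⊂ R and ω ∉ R, we have ω ∉ Q(∛877), so x^2 + x + 1 remains irreducible over Q(∛877) and [Q(∛877, ω) : Q(∛877)] = 2. By the tower law, [Q(∛877, ω) : Q] = 3 · 2 = 6. (In fact Q(∛877, ω) is the splitting field of x^3 - 877 over Q.)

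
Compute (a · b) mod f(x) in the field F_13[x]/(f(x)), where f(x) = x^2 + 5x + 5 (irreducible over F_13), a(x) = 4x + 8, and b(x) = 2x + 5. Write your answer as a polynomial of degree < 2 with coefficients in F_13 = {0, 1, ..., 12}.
a · b ≡ 9x (mod f(x))

Multiply in F_13[x]: a(x)·b(x) = (4x + 8)·(2x + 5) = 8x^2 + 10x + 1. This has degree ≥ 2, so divide by f(x) over F_13: 8x^2 + 10x + 1 = (8)·(x^2 + 5x + 5) + (9x). Hence a·b ≡ 9x (mod f). (F_13[x]/(f) is a field with 13^2 = 169 elements since f is irreducible of degree 2.)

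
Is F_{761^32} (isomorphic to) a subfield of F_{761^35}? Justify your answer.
No: F_{761^32} is not a subfield of F_{761^35}

F_{p^m} embeds in F_{p^n} iff m | n. Here 32 ∤ 35 (since 35 = 1·32 + 3 with remainder 3 ≠ 0), so F_{761^32} is not a subfield of F_{761^35}. Equivalently: if it were, the tower law would give 32 = [F_{761^32}:F_761] dividing [F_{761^35}:F_761] = 35, contradiction.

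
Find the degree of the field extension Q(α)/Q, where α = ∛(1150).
[Q(α):Q] = 3

The minimal polynomial of α is x^3 - 1150, irreducible over Q since 1150 is not a perfect cube (so x^3 - 1150 has no rational root). Hence [Q(α):Q] = deg(m_α) = 3.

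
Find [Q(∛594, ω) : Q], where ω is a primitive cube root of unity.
[Q(∛594, ω) : Q] = 6

[Q(∛594):Q] = 3 (min poly x^3 - 594, irreducible since 594 is not a perfect cube). [Q(ω):Q] = 2 (min poly x^2 + x + 1). Since Q(∛594) ⊂ R and ω ∉ R, we have ω ∉ Q(∛594), so x^2 + x + 1 remains irreducible over Q(∛594) and [Q(∛594, ω) : Q(∛594)] = 2. By the tower law, [Q(∛594, ω) : Q] = 3 · 2 = 6. (In fact Q(∛594, ω) is the splitting field of x^3 - 594 over Q.)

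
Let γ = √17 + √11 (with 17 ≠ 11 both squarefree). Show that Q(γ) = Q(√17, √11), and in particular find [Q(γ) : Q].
[Q(γ) : Q] = 4 (equivalently, Q(γ) = Q(√17, √11))

Obviously Q(γ) ⊆ Q(√17, √11), and [Q(√17, √11):Q] = 4 (since 17, 11 are distinct squarefree integers > 1 with 187 not a perfect square). To show equality we compute the minimal polynomial of γ. From γ = √17 + √11: γ^2 = 17 + 2√(187) + 11 = 28 + 2√(187), so γ^2 - 28 = 2√(187); squaring, (γ^2 - 28)^2 = 4·187, i.e. γ^4 - 56γ^2 + 784 - 748 = 0, i.e. γ^4 - 56γ^2 + 36 = 0. So γ is a root of x^4 - 56x^2 + 36. This polynomial is irreducible over Q: it has no rational root (each ±√17 ± √11 is irrational), and any factorization into two quadratics over Q would force √(187) ∈ Q (pairing opposite roots) or √17, √11 ∈ Q (other pairings), all impossible. Hence [Q(γ):Q] = 4 = [Q(√17, √11):Q], so Q(γ) = Q(√17, √11).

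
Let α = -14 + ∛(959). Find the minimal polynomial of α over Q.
m_α(x) = x^3 + 42x^2 + 588x + 1785

Set β = α + 14 = ∛(959), so β^3 = 959. Then (α + 14)^3 - 959 = 0, i.e. α is a root of g(x) = (x + 14)^3 - 959 = x^3 + 42x^2 + 588x + 1785. Since g(x) = h(x + 14) where h(x) = x^3 - 959, and h is irreducible over Q (because 959 is not a perfect cube, so h has no rational root, and a monic cubic with no rational root is irreducible), g is also irreducible (irreducibility is preserved under the substitution x → x + 14). Hence m_α(x) = x^3 + 42x^2 + 588x + 1785.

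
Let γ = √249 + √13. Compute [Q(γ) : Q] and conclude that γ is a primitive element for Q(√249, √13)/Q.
[Q(γ) : Q] = 4 (equivalently, Q(γ) = Q(√249, √13))

Obviously Q(γ) ⊆ Q(√249, √13), and [Q(√249, √13):Q] = 4 (since 249, 13 are distinct squarefree integers > 1 with 3237 not a perfect square). To show equality we compute the minimal polynomial of γ. From γ = √249 + √13: γ^2 = 249 + 2√(3237) + 13 = 262 + 2√(3237), so γ^2 - 262 = 2√(3237); squaring, (γ^2 - 262)^2 = 4·3237, i.e. γ^4 - 524γ^2 + 68644 - 12948 = 0, i.e. γ^4 - 524γ^2 + 55696 = 0. So γ is a root of x^4 - 524x^2 + 55696. This polynomial is irreducible over Q: it has no rational root (each ±√249 ± √13 is irrational), and any factorization into two quadratics over Q would force √(3237) ∈ Q (pairing opposite roots) or √249, √13 ∈ Q (other pairings), all impossible. Hence [Q(γ):Q] = 4 = [Q(√249, √13):Q], so Q(γ) = Q(√249, √13).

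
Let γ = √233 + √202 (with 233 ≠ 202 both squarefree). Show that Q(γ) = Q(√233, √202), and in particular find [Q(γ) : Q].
[Q(γ) : Q] = 4 (equivalently, Q(γ) = Q(√233, √202))

Obviously Q(γ) ⊆ Q(√233, √202), and [Q(√233, √202):Q] = 4 (since 233, 202 are distinct squarefree integers > 1 with 47066 not a perfect square). To show equality we compute the minimal polynomial of γ. From γ = √233 + √202: γ^2 = 233 + 2√(47066) + 202 = 435 + 2√(47066), so γ^2 - 435 = 2√(47066); squaring, (γ^2 - 435)^2 = 4·47066, i.e. γ^4 - 870γ^2 + 189225 - 188264 = 0, i.e. γ^4 - 870γ^2 + 961 = 0. So γ is a root of x^4 - 870x^2 + 961. This polynomial is irreducible over Q: it has no rational root (each ±√233 ± √202 is irrational), and any factorization into two quadratics over Q would force √(47066) ∈ Q (pairing opposite roots) or √233, √202 ∈ Q (other pairings), all impossible. Hence [Q(γ):Q] = 4 = [Q(√233, √202):Q], so Q(γ) = Q(√233, √202).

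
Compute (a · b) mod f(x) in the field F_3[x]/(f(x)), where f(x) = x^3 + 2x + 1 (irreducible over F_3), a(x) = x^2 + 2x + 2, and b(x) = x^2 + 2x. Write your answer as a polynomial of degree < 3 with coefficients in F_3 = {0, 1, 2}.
a · b ≡ x^2 + x + 2 (mod f(x))

Multiply in F_3[x]: a(x)·b(x) = (x^2 + 2x + 2)·(x^2 + 2x) = x^4 + x^3 + x. This has degree ≥ 3, so divide by f(x) over F_3: x^4 + x^3 + x = (x + 1)·(x^3 + 2x + 1) + (x^2 + x + 2). Hence a·b ≡ x^2 + x + 2 (mod f). (F_3[x]/(f) is a field with 3^3 = 27 elements since f is irreducible of degree 3.)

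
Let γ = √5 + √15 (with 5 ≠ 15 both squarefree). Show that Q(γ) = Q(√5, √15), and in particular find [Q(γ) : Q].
[Q(γ) : Q] = 4 (equivalently, Q(γ) = Q(√5, √15))

Obviously Q(γ) ⊆ Q(√5, √15), and [Q(√5, √15):Q] = 4 (since 5, 15 are distinct squarefree integers > 1 with 75 not a perfect square). To show equality we compute the minimal polynomial of γ. From γ = √5 + √15: γ^2 = 5 + 2√(75) + 15 = 20 + 2√(75), so γ^2 - 20 = 2√(75); squaring, (γ^2 - 20)^2 = 4·75, i.e. γ^4 - 40γ^2 + 400 - 300 = 0, i.e. γ^4 - 40γ^2 + 100 = 0. So γ is a root of x^4 - 40x^2 + 100. This polynomial is irreducible over Q: it has no rational root (each ±√5 ± √15 is irrational), and any factorization into two quadratics over Q would force √(75) ∈ Q (pairing opposite roots) or √5, √15 ∈ Q (other pairings), all impossible. Hence [Q(γ):Q] = 4 = [Q(√5, √15):Q], so Q(γ) = Q(√5, √15).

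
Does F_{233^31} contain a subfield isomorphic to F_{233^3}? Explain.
No: F_{233^3} is not a subfield of F_{233^31}

F_{p^m} embeds in F_{p^n} iff m | n. Here 3 ∤ 31 (since 31 = 10·3 + 1 with remainder 1 ≠ 0), so F_{233^3} is not a subfield of F_{233^31}. Equivalently: if it were, the tower law would give 3 = [F_{233^3}:F_233] dividing [F_{233^31}:F_233] = 31, contradiction.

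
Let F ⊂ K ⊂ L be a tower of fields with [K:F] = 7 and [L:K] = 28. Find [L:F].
[L:F] = 196

The tower law says that for any tower of field extensions F ⊂ K ⊂ L with finite degrees, [L:F] = [L:K] · [K:F]. Here this gives [L:F] = 28 · 7 = 196.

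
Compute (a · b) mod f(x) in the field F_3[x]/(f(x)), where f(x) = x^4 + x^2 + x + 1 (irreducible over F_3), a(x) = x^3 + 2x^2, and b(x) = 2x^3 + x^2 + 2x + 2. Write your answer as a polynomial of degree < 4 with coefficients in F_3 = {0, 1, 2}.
a · b ≡ 2x^3 + x^2 + 2x + 1 (mod f(x))

Multiply in F_3[x]: a(x)·b(x) = (x^3 + 2x^2)·(2x^3 + x^2 + 2x + 2) = 2x^6 + 2x^5 + x^4 + x^2. This has degree ≥ 4, so divide by f(x) over F_3: 2x^6 + 2x^5 + x^4 + x^2 = (2x^2 + 2x + 2)·(x^4 + x^2 + x + 1) + (2x^3 + x^2 + 2x + 1). Hence a·b ≡ 2x^3 + x^2 + 2x + 1 (mod f). (F_3[x]/(f) is a field with 3^4 = 81 elements since f is irreducible of degree 4.)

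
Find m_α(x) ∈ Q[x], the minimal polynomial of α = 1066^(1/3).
m_α(x) = x^3 - 1066

α satisfies α^3 = 1066, so x^3 - 1066 annihilates α. By the rational root test, a rational root p/q (in lowest terms) of x^3 - 1066 would satisfy p^3 = 1066 q^3, forcing q = 1 and p^3 = 1066; but 1066 is not a perfect cube, contradiction. A monic cubic over Q with no rational root is irreducible (any nontrivial factorization would include a linear factor). Hence x^3 - 1066 is the minimal polynomial of α, and in particular [Q(α):Q] = 3.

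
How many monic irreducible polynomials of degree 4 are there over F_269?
There are 1309010490 monic irreducible polynomials of degree 4 over F_269

Each element of F_{269^4} that lies in no proper subfield is a root of exactly one monic irreducible of degree 4 over F_269, and each such polynomial has 4 distinct roots in F_{269^4}. By Möbius inversion the count is N_269(4) = (1/4) Σ_{d|4} μ(4/d) · 269^d = (1/4)(μ(4)·269^1 + μ(2)·269^2 + μ(1)·269^4) = 5236041960/4 = 1309010490.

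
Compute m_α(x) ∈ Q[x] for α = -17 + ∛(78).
m_α(x) = x^3 + 51x^2 + 867x + 4835

Set β = α + 17 = ∛(78), so β^3 = 78. Then (α + 17)^3 - 78 = 0, i.e. α is a root of g(x) = (x + 17)^3 - 78 = x^3 + 51x^2 + 867x + 4835. Since g(x) = h(x + 17) where h(x) = x^3 - 78, and h is irreducible over Q (because 78 is not a perfect cube, so h has no rational root, and a monic cubic with no rational root is irreducible), g is also irreducible (irreducibility is preserved under the substitution x → x + 17). Hence m_α(x) = x^3 + 51x^2 + 867x + 4835.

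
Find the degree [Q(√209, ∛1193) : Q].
[Q(√209, ∛1193) : Q] = 6

Let L = Q(√209, ∛1193). Since Q(√209) ⊂ L and [Q(√209):Q] = 2, the tower law gives 2 | [L:Q]. Likewise Q(∛1193) ⊂ L with [Q(∛1193):Q] = 3 (because 1193 is not a perfect cube), so 3 | [L:Q]. As gcd(2,3) = 1, [L:Q] is divisible by 6. Conversely L is generated over Q by √209 and ∛1193, so [L:Q] ≤ 2·3 = 6. Therefore [Q(√209, ∛1193) : Q] = 6.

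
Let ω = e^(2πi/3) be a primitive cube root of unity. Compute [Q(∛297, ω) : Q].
[Q(∛297, ω) : Q] = 6

[Q(∛297):Q] = 3 (min poly x^3 - 297, irreducible since 297 is not a perfect cube). [Q(ω):Q] = 2 (min poly x^2 + x + 1). Since Q(∛297) ⊂ R and ω ∉ R, we have ω ∉ Q(∛297), so x^2 + x + 1 remains irreducible over Q(∛297) and [Q(∛297, ω) : Q(∛297)] = 2. By the tower law, [Q(∛297, ω) : Q] = 3 · 2 = 6. (In fact Q(∛297, ω) is the splitting field of x^3 - 297 over Q.)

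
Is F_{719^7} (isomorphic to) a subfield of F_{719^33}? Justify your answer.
No: F_{719^7} is not a subfield of F_{719^33}

F_{p^m} embeds in F_{p^n} iff m | n. Here 7 ∤ 33 (since 33 = 4·7 + 5 with remainder 5 ≠ 0), so F_{719^7} is not a subfield of F_{719^33}. Equivalently: if it were, the tower law would give 7 = [F_{719^7}:F_719] dividing [F_{719^33}:F_719] = 33, contradiction.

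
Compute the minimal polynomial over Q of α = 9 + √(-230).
m_α(x) = x^2 - 18x + 311

From α - 9 = √(-230), squaring gives (α - 9)^2 = -230, i.e. α^2 - 18α + 81 = -230, so α^2 - 18α + 311 = 0. The discriminant of x^2 - 18x + 311 is (-18)^2 - 4·(311) = 324 - 1244 = -920, and 4·(-230) is not a perfect square in Q since -230 is squarefree and ≠ 1. Hence x^2 - 18x + 311 is irreducible over Q and is the minimal polynomial of α.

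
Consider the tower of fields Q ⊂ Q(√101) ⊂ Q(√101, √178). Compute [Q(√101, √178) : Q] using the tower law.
[Q(√101, √178) : Q] = 4

[Q(√101):Q] = 2 (min poly x^2 - 101, irreducible since 101 is squarefree > 1). For the top step, suppose √178 ∈ Q(√101), say √178 = c + d√101 with c, d ∈ Q. Squaring: 178 = c^2 + 101d^2 + 2cd√101. Since √101 ∉ Q this forces 2cd = 0. If d = 0 then √178 = c ∈ Q, contradicting 178 squarefree > 1. If c = 0 then 178 = 101d^2, so 101·178 = (101d)^2 is a perfect square in Q — but 101·178 = 17978 is not a perfect square (since 101 and 178 are distinct squarefree integers). Contradiction. Hence √178 ∉ Q(√101), so x^2 - 178 stays irreducible over Q(√101) and [Q(√101, √178) : Q(√101)] = 2. By the tower law, [Q(√101, √178) : Q] = 2 · 2 = 4.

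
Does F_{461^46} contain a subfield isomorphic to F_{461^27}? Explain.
No: F_{461^27} is not a subfield of F_{461^46}

F_{p^m} embeds in F_{p^n} iff m | n. Here 27 ∤ 46 (since 46 = 1·27 + 19 with remainder 19 ≠ 0), so F_{461^27} is not a subfield of F_{461^46}. Equivalently: if it were, the tower law would give 27 = [F_{461^27}:F_461] dividing [F_{461^46}:F_461] = 46, contradiction.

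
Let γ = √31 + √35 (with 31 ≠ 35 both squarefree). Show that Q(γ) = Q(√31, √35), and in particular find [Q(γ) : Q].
[Q(γ) : Q] = 4 (equivalently, Q(γ) = Q(√31, √35))

Obviously Q(γ) ⊆ Q(√31, √35), and [Q(√31, √35):Q] = 4 (since 31, 35 are distinct squarefree integers > 1 with 1085 not a perfect square). To show equality we compute the minimal polynomial of γ. From γ = √31 + √35: γ^2 = 31 + 2√(1085) + 35 = 66 + 2√(1085), so γ^2 - 66 = 2√(1085); squaring, (γ^2 - 66)^2 = 4·1085, i.e. γ^4 - 132γ^2 + 4356 - 4340 = 0, i.e. γ^4 - 132γ^2 + 16 = 0. So γ is a root of x^4 - 132x^2 + 16. This polynomial is irreducible over Q: it has no rational root (each ±√31 ± √35 is irrational), and any factorization into two quadratics over Q would force √(1085) ∈ Q (pairing opposite roots) or √31, √35 ∈ Q (other pairings), all impossible. Hence [Q(γ):Q] = 4 = [Q(√31, √35):Q], so Q(γ) = Q(√31, √35).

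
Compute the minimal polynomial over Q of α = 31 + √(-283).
m_α(x) = x^2 - 62x + 1244

From α - 31 = √(-283), squaring gives (α - 31)^2 = -283, i.e. α^2 - 62α + 961 = -283, so α^2 - 62α + 1244 = 0. The discriminant of x^2 - 62x + 1244 is (-62)^2 - 4·(1244) = 3844 - 4976 = -1132, and 4·(-283) is not a perfect square in Q since -283 is squarefree and ≠ 1. Hence x^2 - 62x + 1244 is irreducible over Q and is the minimal polynomial of α.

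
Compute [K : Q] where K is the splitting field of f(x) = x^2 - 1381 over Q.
[K : Q] = 2

f(x) = x^2 - 1381 factors as (x - √1381)(x + √1381). The splitting field is K = Q(√1381). Since 1381 is squarefree and > 1, it is not a perfect square, so x^2 - 1381 is irreducible over Q and [Q(√1381) : Q] = 2. Hence [K : Q] = 2.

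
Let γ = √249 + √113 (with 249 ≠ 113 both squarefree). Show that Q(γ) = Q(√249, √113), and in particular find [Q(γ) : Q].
[Q(γ) : Q] = 4 (equivalently, Q(γ) = Q(√249, √113))

Obviously Q(γ) ⊆ Q(√249, √113), and [Q(√249, √113):Q] = 4 (since 249, 113 are distinct squarefree integers > 1 with 28137 not a perfect square). To show equality we compute the minimal polynomial of γ. From γ = √249 + √113: γ^2 = 249 + 2√(28137) + 113 = 362 + 2√(28137), so γ^2 - 362 = 2√(28137); squaring, (γ^2 - 362)^2 = 4·28137, i.e. γ^4 - 724γ^2 + 131044 - 112548 = 0, i.e. γ^4 - 724γ^2 + 18496 = 0. So γ is a root of x^4 - 724x^2 + 18496. This polynomial is irreducible over Q: it has no rational root (each ±√249 ± √113 is irrational), and any factorization into two quadratics over Q would force √(28137) ∈ Q (pairing opposite roots) or √249, √113 ∈ Q (other pairings), all impossible. Hence [Q(γ):Q] = 4 = [Q(√249, √113):Q], so Q(γ) = Q(√249, √113).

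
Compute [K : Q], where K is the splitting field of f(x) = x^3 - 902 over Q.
[K : Q] = 6

The roots of x^3 - 902 are ∛902, ω∛902, ω^2∛902 where ω = e^(2πi/3) is a primitive cube root of unity, so K = Q(∛902, ω). Now [Q(∛902):Q] = 3 (since 902 is not a perfect cube, x^3 - 902 is irreducible) and [Q(ω):Q] = 2. Both 2 and 3 divide [K:Q], and [K:Q] ≤ 3·2 = 6, so [K:Q] = 6. (Equivalently: Q(∛902) ⊂ R but ω ∉ R, so [K : Q(∛902)] = 2.)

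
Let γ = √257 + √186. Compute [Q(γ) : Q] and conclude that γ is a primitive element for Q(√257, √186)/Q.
[Q(γ) : Q] = 4 (equivalently, Q(γ) = Q(√257, √186))

Obviously Q(γ) ⊆ Q(√257, √186), and [Q(√257, √186):Q] = 4 (since 257, 186 are distinct squarefree integers > 1 with 47802 not a perfect square). To show equality we compute the minimal polynomial of γ. From γ = √257 + √186: γ^2 = 257 + 2√(47802) + 186 = 443 + 2√(47802), so γ^2 - 443 = 2√(47802); squaring, (γ^2 - 443)^2 = 4·47802, i.e. γ^4 - 886γ^2 + 196249 - 191208 = 0, i.e. γ^4 - 886γ^2 + 5041 = 0. So γ is a root of x^4 - 886x^2 + 5041. This polynomial is irreducible over Q: it has no rational root (each ±√257 ± √186 is irrational), and any factorization into two quadratics over Q would force √(47802) ∈ Q (pairing opposite roots) or √257, √186 ∈ Q (other pairings), all impossible. Hence [Q(γ):Q] = 4 = [Q(√257, √186):Q], so Q(γ) = Q(√257, √186).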